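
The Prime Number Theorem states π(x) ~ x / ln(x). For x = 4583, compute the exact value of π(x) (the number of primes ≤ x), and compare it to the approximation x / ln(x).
π(4583) = 620;  x/ln(x) ≈ 543.65;  relative error ≈ 12.32%.

Directly count primes up to 4583: π(4583) = 620. The PNT approximation gives 4583/ln(4583) ≈ 4583/8.43011 ≈ 543.65. Relative error (π(x) − x/ln(x)) / π(x) ≈ 12.32%; the approximation is known to undercount slightly (Li(x) is a better estimate).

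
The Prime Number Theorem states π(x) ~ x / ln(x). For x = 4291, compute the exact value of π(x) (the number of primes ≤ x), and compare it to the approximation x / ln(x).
π(4291) = 589;  x/ln(x) ≈ 513.02;  relative error ≈ 12.90%.

Directly count primes up to 4291: π(4291) = 589. The PNT approximation gives 4291/ln(4291) ≈ 4291/8.36428 ≈ 513.02. Relative error (π(x) − x/ln(x)) / π(x) ≈ 12.90%; the approximation is known to undercount slightly (Li(x) is a better estimate).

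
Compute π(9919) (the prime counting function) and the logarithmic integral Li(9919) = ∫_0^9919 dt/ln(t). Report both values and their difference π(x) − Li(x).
π(9919) = 1222;  Li(9919) ≈ 1237.34;  π(x) − Li(x) ≈ -15.34.

Direct count of primes ≤ 9919 gives π(9919) = 1222. Numerical evaluation of the logarithmic integral gives Li(9919) ≈ 1237.34. The difference π(x) − Li(x) ≈ -15.34 is typically negative for small/moderate x (Li(x) overestimates), though Littlewood's theorem shows this sign changes infinitely often.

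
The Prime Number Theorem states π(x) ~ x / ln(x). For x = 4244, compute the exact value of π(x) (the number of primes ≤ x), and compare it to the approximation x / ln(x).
π(4244) = 582;  x/ln(x) ≈ 508.07;  relative error ≈ 12.70%.

Directly count primes up to 4244: π(4244) = 582. The PNT approximation gives 4244/ln(4244) ≈ 4244/8.35326 ≈ 508.07. Relative error (π(x) − x/ln(x)) / π(x) ≈ 12.70%; the approximation is known to undercount slightly (Li(x) is a better estimate).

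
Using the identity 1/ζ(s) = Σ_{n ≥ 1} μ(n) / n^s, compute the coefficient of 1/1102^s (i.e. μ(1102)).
μ(1102) = -1

Factor n = 1102 = 2 · 19 · 29. μ(n) = 0 if any exponent ≥ 2 (not squarefree); otherwise μ(n) = (−1)^{ω(n)} where ω(n) is the number of distinct prime factors. Applying: μ(1102) = -1.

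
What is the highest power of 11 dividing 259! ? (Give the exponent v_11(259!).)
v_11(259!) = 25

Legendre's formula: v_p(n!) = Σ_{k ≥ 1} ⌊n / p^k⌋. For p = 11, n = 259, the terms are:
  ⌊259/11^1⌋ = ⌊259/11⌋ = 23
  ⌊259/11^2⌋ = ⌊259/121⌋ = 2
(the next term ⌊259/11^3⌋ = 0, terminating the sum). Summing: v_11(259!) = 23 + 2 = 25.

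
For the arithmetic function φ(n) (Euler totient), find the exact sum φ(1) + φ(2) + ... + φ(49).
Σ_{n ≤ 49} φ(n) = 754

Compute φ(n) for each 1 ≤ n ≤ 49: φ(1) = 1, φ(2) = 1, φ(3) = 2, φ(4) = 2, φ(5) = 4, φ(6) = 2, φ(7) = 6, φ(8) = 4, φ(9) = 6, φ(10) = 4, φ(11) = 10, φ(12) = 4, φ(13) = 12, φ(14) = 6, φ(15) = 8, φ(16) = 8, φ(17) = 16, φ(18) = 6, φ(19) = 18, φ(20) = 8, φ(21) = 12, φ(22) = 10, φ(23) = 22, φ(24) = 8, φ(25) = 20, φ(26) = 12, φ(27) = 18, φ(28) = 12, φ(29) = 28, φ(30) = 8, φ(31) = 30, φ(32) = 16, φ(33) = 20, φ(34) = 16, φ(35) = 24, φ(36) = 12, φ(37) = 36, φ(38) = 18, φ(39) = 24, φ(40) = 16, φ(41) = 40, φ(42) = 12, φ(43) = 42, φ(44) = 20, φ(45) = 24, φ(46) = 22, φ(47) = 46, φ(48) = 16, φ(49) = 42. Summing all 49 values: 754. (Average order: Σ_{n ≤ x} φ(n) ~ (3/π²) x². For x = 49, (3/π²)·49² ≈ 729.82.)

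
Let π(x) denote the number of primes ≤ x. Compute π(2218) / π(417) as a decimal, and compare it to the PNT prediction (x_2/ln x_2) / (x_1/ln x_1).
π(2218)/π(417) = 330/80 ≈ 4.1250;  PNT prediction ≈ 4.1651.

π(417) = 80 and π(2218) = 330, so π(2218)/π(417) ≈ 4.1250. The PNT-predicted ratio is (2218/ln(2218)) / (417/ln(417)) ≈ 4.1651. The two agree to within a few percent, as expected.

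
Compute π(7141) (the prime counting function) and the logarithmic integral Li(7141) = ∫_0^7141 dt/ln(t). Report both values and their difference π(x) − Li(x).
π(7141) = 914;  Li(7141) ≈ 930.24;  π(x) − Li(x) ≈ -16.24.

Direct count of primes ≤ 7141 gives π(7141) = 914. Numerical evaluation of the logarithmic integral gives Li(7141) ≈ 930.24. The difference π(x) − Li(x) ≈ -16.24 is typically negative for small/moderate x (Li(x) overestimates), though Littlewood's theorem shows this sign changes infinitely often.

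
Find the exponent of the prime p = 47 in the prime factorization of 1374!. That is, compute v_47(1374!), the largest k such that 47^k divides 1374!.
v_47(1374!) = 29

Legendre's formula: v_p(n!) = Σ_{k ≥ 1} ⌊n / p^k⌋. For p = 47, n = 1374, the terms are:
  ⌊1374/47^1⌋ = ⌊1374/47⌋ = 29
(the next term ⌊1374/47^2⌋ = 0, terminating the sum). Summing: v_47(1374!) = 29 = 29.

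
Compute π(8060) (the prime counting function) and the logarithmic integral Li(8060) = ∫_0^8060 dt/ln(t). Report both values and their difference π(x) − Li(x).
π(8060) = 1013;  Li(8060) ≈ 1033.09;  π(x) − Li(x) ≈ -20.09.

Direct count of primes ≤ 8060 gives π(8060) = 1013. Numerical evaluation of the logarithmic integral gives Li(8060) ≈ 1033.09. The difference π(x) − Li(x) ≈ -20.09 is typically negative for small/moderate x (Li(x) overestimates), though Littlewood's theorem shows this sign changes infinitely often.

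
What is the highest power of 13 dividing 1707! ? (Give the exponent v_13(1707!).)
v_13(1707!) = 141

Legendre's formula: v_p(n!) = Σ_{k ≥ 1} ⌊n / p^k⌋. For p = 13, n = 1707, the terms are:
  ⌊1707/13^1⌋ = ⌊1707/13⌋ = 131
  ⌊1707/13^2⌋ = ⌊1707/169⌋ = 10
(the next term ⌊1707/13^3⌋ = 0, terminating the sum). Summing: v_13(1707!) = 131 + 10 = 141.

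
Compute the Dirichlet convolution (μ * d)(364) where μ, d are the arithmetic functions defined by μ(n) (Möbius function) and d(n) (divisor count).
(μ * d)(364) = 1

Divisors of 364: [1, 2, 4, 7, 13, 14, 26, 28, 52, 91, 182, 364]. For each d | 364:
  d = 1: μ(1) · d(364/1) = 1 · 12 = 12
  d = 2: μ(2) · d(364/2) = -1 · 8 = -8
  d = 4: μ(4) · d(364/4) = 0 · 4 = 0
  d = 7: μ(7) · d(364/7) = -1 · 6 = -6
  d = 13: μ(13) · d(364/13) = -1 · 6 = -6
  d = 14: μ(14) · d(364/14) = 1 · 4 = 4
  d = 26: μ(26) · d(364/26) = 1 · 4 = 4
  d = 28: μ(28) · d(364/28) = 0 · 2 = 0
  d = 52: μ(52) · d(364/52) = 0 · 2 = 0
  d = 91: μ(91) · d(364/91) = 1 · 3 = 3
  d = 182: μ(182) · d(364/182) = -1 · 2 = -2
  d = 364: μ(364) · d(364/364) = 0 · 1 = 0
Summing: (μ * d)(364) = 12 + -8 + 0 + -6 + -6 + 4 + 4 + 0 + 0 + 3 + -2 + 0 = 1.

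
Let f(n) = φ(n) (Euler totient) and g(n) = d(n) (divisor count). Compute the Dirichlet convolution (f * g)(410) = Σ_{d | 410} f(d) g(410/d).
(φ * d)(410) = 756

Divisors of 410: [1, 2, 5, 10, 41, 82, 205, 410]. For each d | 410:
  d = 1: φ(1) · d(410/1) = 1 · 8 = 8
  d = 2: φ(2) · d(410/2) = 1 · 4 = 4
  d = 5: φ(5) · d(410/5) = 4 · 4 = 16
  d = 10: φ(10) · d(410/10) = 4 · 2 = 8
  d = 41: φ(41) · d(410/41) = 40 · 4 = 160
  d = 82: φ(82) · d(410/82) = 40 · 2 = 80
  d = 205: φ(205) · d(410/205) = 160 · 2 = 320
  d = 410: φ(410) · d(410/410) = 160 · 1 = 160
Summing: (φ * d)(410) = 8 + 4 + 16 + 8 + 160 + 80 + 320 + 160 = 756.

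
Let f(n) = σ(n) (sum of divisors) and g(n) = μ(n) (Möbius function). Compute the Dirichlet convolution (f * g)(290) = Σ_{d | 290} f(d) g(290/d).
(σ * μ)(290) = 290

Divisors of 290: [1, 2, 5, 10, 29, 58, 145, 290]. For each d | 290:
  d = 1: σ(1) · μ(290/1) = 1 · -1 = -1
  d = 2: σ(2) · μ(290/2) = 3 · 1 = 3
  d = 5: σ(5) · μ(290/5) = 6 · 1 = 6
  d = 10: σ(10) · μ(290/10) = 18 · -1 = -18
  d = 29: σ(29) · μ(290/29) = 30 · 1 = 30
  d = 58: σ(58) · μ(290/58) = 90 · -1 = -90
  d = 145: σ(145) · μ(290/145) = 180 · -1 = -180
  d = 290: σ(290) · μ(290/290) = 540 · 1 = 540
Summing: (σ * μ)(290) = -1 + 3 + 6 + -18 + 30 + -90 + -180 + 540 = 290.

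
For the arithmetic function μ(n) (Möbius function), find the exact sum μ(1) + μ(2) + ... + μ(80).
Σ_{n ≤ 80} μ(n) = -4

Compute μ(n) for each 1 ≤ n ≤ 80: μ(1) = 1, μ(2) = -1, μ(3) = -1, μ(4) = 0, μ(5) = -1, μ(6) = 1, μ(7) = -1, μ(8) = 0, μ(9) = 0, μ(10) = 1, μ(11) = -1, μ(12) = 0, μ(13) = -1, μ(14) = 1, μ(15) = 1, μ(16) = 0, μ(17) = -1, μ(18) = 0, μ(19) = -1, μ(20) = 0, μ(21) = 1, μ(22) = 1, μ(23) = -1, μ(24) = 0, μ(25) = 0, μ(26) = 1, μ(27) = 0, μ(28) = 0, μ(29) = -1, μ(30) = -1, μ(31) = -1, μ(32) = 0, μ(33) = 1, μ(34) = 1, μ(35) = 1, μ(36) = 0, μ(37) = -1, μ(38) = 1, μ(39) = 1, μ(40) = 0, μ(41) = -1, μ(42) = -1, μ(43) = -1, μ(44) = 0, μ(45) = 0, μ(46) = 1, μ(47) = -1, μ(48) = 0, μ(49) = 0, μ(50) = 0, μ(51) = 1, μ(52) = 0, μ(53) = -1, μ(54) = 0, μ(55) = 1, μ(56) = 0, μ(57) = 1, μ(58) = 1, μ(59) = -1, μ(60) = 0, μ(61) = -1, μ(62) = 1, μ(63) = 0, μ(64) = 0, μ(65) = 1, μ(66) = -1, μ(67) = -1, μ(68) = 0, μ(69) = 1, μ(70) = -1, μ(71) = -1, μ(72) = 0, μ(73) = -1, μ(74) = 1, μ(75) = 0, μ(76) = 0, μ(77) = 1, μ(78) = -1, μ(79) = -1, μ(80) = 0. Summing all 80 values: -4. (Mertens function M(x) = Σ_{n ≤ x} μ(n); on average M(x) should be small (PNT ⟺ M(x) = o(x)).)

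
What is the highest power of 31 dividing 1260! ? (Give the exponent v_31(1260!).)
v_31(1260!) = 41

Legendre's formula: v_p(n!) = Σ_{k ≥ 1} ⌊n / p^k⌋. For p = 31, n = 1260, the terms are:
  ⌊1260/31^1⌋ = ⌊1260/31⌋ = 40
  ⌊1260/31^2⌋ = ⌊1260/961⌋ = 1
(the next term ⌊1260/31^3⌋ = 0, terminating the sum). Summing: v_31(1260!) = 40 + 1 = 41.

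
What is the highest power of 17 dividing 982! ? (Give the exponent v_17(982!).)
v_17(982!) = 60

Legendre's formula: v_p(n!) = Σ_{k ≥ 1} ⌊n / p^k⌋. For p = 17, n = 982, the terms are:
  ⌊982/17^1⌋ = ⌊982/17⌋ = 57
  ⌊982/17^2⌋ = ⌊982/289⌋ = 3
(the next term ⌊982/17^3⌋ = 0, terminating the sum). Summing: v_17(982!) = 57 + 3 = 60.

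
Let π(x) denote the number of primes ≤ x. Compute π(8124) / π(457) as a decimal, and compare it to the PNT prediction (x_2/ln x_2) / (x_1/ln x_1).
π(8124)/π(457) = 1022/88 ≈ 11.6136;  PNT prediction ≈ 12.0940.

π(457) = 88 and π(8124) = 1022, so π(8124)/π(457) ≈ 11.6136. The PNT-predicted ratio is (8124/ln(8124)) / (457/ln(457)) ≈ 12.0940. The two agree to within a few percent, as expected.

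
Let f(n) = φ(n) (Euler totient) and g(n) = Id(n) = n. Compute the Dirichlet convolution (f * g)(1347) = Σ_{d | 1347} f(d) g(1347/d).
(φ * Id)(1347) = 4485

Divisors of 1347: [1, 3, 449, 1347]. For each d | 1347:
  d = 1: φ(1) · Id(1347/1) = 1 · 1347 = 1347
  d = 3: φ(3) · Id(1347/3) = 2 · 449 = 898
  d = 449: φ(449) · Id(1347/449) = 448 · 3 = 1344
  d = 1347: φ(1347) · Id(1347/1347) = 896 · 1 = 896
Summing: (φ * Id)(1347) = 1347 + 898 + 1344 + 896 = 4485.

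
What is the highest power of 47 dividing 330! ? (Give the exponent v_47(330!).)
v_47(330!) = 7

Legendre's formula: v_p(n!) = Σ_{k ≥ 1} ⌊n / p^k⌋. For p = 47, n = 330, the terms are:
  ⌊330/47^1⌋ = ⌊330/47⌋ = 7
(the next term ⌊330/47^2⌋ = 0, terminating the sum). Summing: v_47(330!) = 7 = 7.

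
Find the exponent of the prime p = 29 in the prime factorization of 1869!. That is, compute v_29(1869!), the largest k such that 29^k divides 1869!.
v_29(1869!) = 66

Legendre's formula: v_p(n!) = Σ_{k ≥ 1} ⌊n / p^k⌋. For p = 29, n = 1869, the terms are:
  ⌊1869/29^1⌋ = ⌊1869/29⌋ = 64
  ⌊1869/29^2⌋ = ⌊1869/841⌋ = 2
(the next term ⌊1869/29^3⌋ = 0, terminating the sum). Summing: v_29(1869!) = 64 + 2 = 66.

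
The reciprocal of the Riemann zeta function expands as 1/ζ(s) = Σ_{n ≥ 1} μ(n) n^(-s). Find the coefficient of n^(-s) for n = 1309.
μ(1309) = -1

Factor n = 1309 = 7 · 11 · 17. μ(n) = 0 if any exponent ≥ 2 (not squarefree); otherwise μ(n) = (−1)^{ω(n)} where ω(n) is the number of distinct prime factors. Applying: μ(1309) = -1.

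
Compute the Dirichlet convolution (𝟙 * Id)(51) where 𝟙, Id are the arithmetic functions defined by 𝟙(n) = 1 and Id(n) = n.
(𝟙 * Id)(51) = 72

Divisors of 51: [1, 3, 17, 51]. For each d | 51:
  d = 1: 𝟙(1) · Id(51/1) = 1 · 51 = 51
  d = 3: 𝟙(3) · Id(51/3) = 1 · 17 = 17
  d = 17: 𝟙(17) · Id(51/17) = 1 · 3 = 3
  d = 51: 𝟙(51) · Id(51/51) = 1 · 1 = 1
Summing: (𝟙 * Id)(51) = 51 + 17 + 3 + 1 = 72.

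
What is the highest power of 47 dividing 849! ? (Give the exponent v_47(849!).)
v_47(849!) = 18

Legendre's formula: v_p(n!) = Σ_{k ≥ 1} ⌊n / p^k⌋. For p = 47, n = 849, the terms are:
  ⌊849/47^1⌋ = ⌊849/47⌋ = 18
(the next term ⌊849/47^2⌋ = 0, terminating the sum). Summing: v_47(849!) = 18 = 18.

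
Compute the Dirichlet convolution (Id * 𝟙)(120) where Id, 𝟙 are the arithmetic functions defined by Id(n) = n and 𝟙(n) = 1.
(Id * 𝟙)(120) = 360

Divisors of 120: [1, 2, 3, 4, 5, 6, 8, 10, 12, 15, 20, 24, 30, 40, 60, 120]. For each d | 120:
  d = 1: Id(1) · 𝟙(120/1) = 1 · 1 = 1
  d = 2: Id(2) · 𝟙(120/2) = 2 · 1 = 2
  d = 3: Id(3) · 𝟙(120/3) = 3 · 1 = 3
  d = 4: Id(4) · 𝟙(120/4) = 4 · 1 = 4
  d = 5: Id(5) · 𝟙(120/5) = 5 · 1 = 5
  d = 6: Id(6) · 𝟙(120/6) = 6 · 1 = 6
  d = 8: Id(8) · 𝟙(120/8) = 8 · 1 = 8
  d = 10: Id(10) · 𝟙(120/10) = 10 · 1 = 10
  d = 12: Id(12) · 𝟙(120/12) = 12 · 1 = 12
  d = 15: Id(15) · 𝟙(120/15) = 15 · 1 = 15
  d = 20: Id(20) · 𝟙(120/20) = 20 · 1 = 20
  d = 24: Id(24) · 𝟙(120/24) = 24 · 1 = 24
  d = 30: Id(30) · 𝟙(120/30) = 30 · 1 = 30
  d = 40: Id(40) · 𝟙(120/40) = 40 · 1 = 40
  d = 60: Id(60) · 𝟙(120/60) = 60 · 1 = 60
  d = 120: Id(120) · 𝟙(120/120) = 120 · 1 = 120
Summing: (Id * 𝟙)(120) = 1 + 2 + 3 + 4 + 5 + 6 + 8 + 10 + 12 + 15 + 20 + 24 + 30 + 40 + 60 + 120 = 360.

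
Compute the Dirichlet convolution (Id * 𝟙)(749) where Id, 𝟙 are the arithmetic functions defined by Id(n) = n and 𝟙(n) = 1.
(Id * 𝟙)(749) = 864

Divisors of 749: [1, 7, 107, 749]. For each d | 749:
  d = 1: Id(1) · 𝟙(749/1) = 1 · 1 = 1
  d = 7: Id(7) · 𝟙(749/7) = 7 · 1 = 7
  d = 107: Id(107) · 𝟙(749/107) = 107 · 1 = 107
  d = 749: Id(749) · 𝟙(749/749) = 749 · 1 = 749
Summing: (Id * 𝟙)(749) = 1 + 7 + 107 + 749 = 864.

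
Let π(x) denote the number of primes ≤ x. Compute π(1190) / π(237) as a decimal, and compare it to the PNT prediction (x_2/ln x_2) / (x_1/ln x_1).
π(1190)/π(237) = 195/51 ≈ 3.8235;  PNT prediction ≈ 3.8770.

π(237) = 51 and π(1190) = 195, so π(1190)/π(237) ≈ 3.8235. The PNT-predicted ratio is (1190/ln(1190)) / (237/ln(237)) ≈ 3.8770. The two agree to within a few percent, as expected.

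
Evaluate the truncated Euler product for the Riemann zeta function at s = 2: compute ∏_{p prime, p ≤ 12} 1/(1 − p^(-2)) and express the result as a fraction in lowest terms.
∏ = 29645/18432

The primes p ≤ 12 are [2, 3, 5, 7, 11]. For each prime, (1 − 1/p^2)^(-1) = p^2 / (p^2 − 1). The product is (1 − 1/2^2)^(-1), (1 − 1/3^2)^(-1), (1 − 1/5^2)^(-1), (1 − 1/7^2)^(-1), (1 − 1/11^2)^(-1) = ∏ p^2 / (p^2 − 1) = 29645/18432.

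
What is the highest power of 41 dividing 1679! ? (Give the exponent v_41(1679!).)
v_41(1679!) = 40

Legendre's formula: v_p(n!) = Σ_{k ≥ 1} ⌊n / p^k⌋. For p = 41, n = 1679, the terms are:
  ⌊1679/41^1⌋ = ⌊1679/41⌋ = 40
(the next term ⌊1679/41^2⌋ = 0, terminating the sum). Summing: v_41(1679!) = 40 = 40.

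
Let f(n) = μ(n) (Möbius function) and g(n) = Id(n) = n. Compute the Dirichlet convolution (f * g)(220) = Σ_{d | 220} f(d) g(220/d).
(μ * Id)(220) = 80

Divisors of 220: [1, 2, 4, 5, 10, 11, 20, 22, 44, 55, 110, 220]. For each d | 220:
  d = 1: μ(1) · Id(220/1) = 1 · 220 = 220
  d = 2: μ(2) · Id(220/2) = -1 · 110 = -110
  d = 4: μ(4) · Id(220/4) = 0 · 55 = 0
  d = 5: μ(5) · Id(220/5) = -1 · 44 = -44
  d = 10: μ(10) · Id(220/10) = 1 · 22 = 22
  d = 11: μ(11) · Id(220/11) = -1 · 20 = -20
  d = 20: μ(20) · Id(220/20) = 0 · 11 = 0
  d = 22: μ(22) · Id(220/22) = 1 · 10 = 10
  d = 44: μ(44) · Id(220/44) = 0 · 5 = 0
  d = 55: μ(55) · Id(220/55) = 1 · 4 = 4
  d = 110: μ(110) · Id(220/110) = -1 · 2 = -2
  d = 220: μ(220) · Id(220/220) = 0 · 1 = 0
Summing: (μ * Id)(220) = 220 + -110 + 0 + -44 + 22 + -20 + 0 + 10 + 0 + 4 + -2 + 0 = 80.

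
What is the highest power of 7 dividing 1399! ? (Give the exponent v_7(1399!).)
v_7(1399!) = 231

Legendre's formula: v_p(n!) = Σ_{k ≥ 1} ⌊n / p^k⌋. For p = 7, n = 1399, the terms are:
  ⌊1399/7^1⌋ = ⌊1399/7⌋ = 199
  ⌊1399/7^2⌋ = ⌊1399/49⌋ = 28
  ⌊1399/7^3⌋ = ⌊1399/343⌋ = 4
(the next term ⌊1399/7^4⌋ = 0, terminating the sum). Summing: v_7(1399!) = 199 + 28 + 4 = 231.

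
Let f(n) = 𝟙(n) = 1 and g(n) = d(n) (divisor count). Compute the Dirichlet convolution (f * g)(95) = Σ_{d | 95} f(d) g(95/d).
(𝟙 * d)(95) = 9

Divisors of 95: [1, 5, 19, 95]. For each d | 95:
  d = 1: 𝟙(1) · d(95/1) = 1 · 4 = 4
  d = 5: 𝟙(5) · d(95/5) = 1 · 2 = 2
  d = 19: 𝟙(19) · d(95/19) = 1 · 2 = 2
  d = 95: 𝟙(95) · d(95/95) = 1 · 1 = 1
Summing: (𝟙 * d)(95) = 4 + 2 + 2 + 1 = 9.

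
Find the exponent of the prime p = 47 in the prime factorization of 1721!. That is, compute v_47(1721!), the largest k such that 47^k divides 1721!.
v_47(1721!) = 36

Legendre's formula: v_p(n!) = Σ_{k ≥ 1} ⌊n / p^k⌋. For p = 47, n = 1721, the terms are:
  ⌊1721/47^1⌋ = ⌊1721/47⌋ = 36
(the next term ⌊1721/47^2⌋ = 0, terminating the sum). Summing: v_47(1721!) = 36 = 36.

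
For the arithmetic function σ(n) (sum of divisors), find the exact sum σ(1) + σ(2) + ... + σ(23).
Σ_{n ≤ 23} σ(n) = 431

Compute σ(n) for each 1 ≤ n ≤ 23: σ(1) = 1, σ(2) = 3, σ(3) = 4, σ(4) = 7, σ(5) = 6, σ(6) = 12, σ(7) = 8, σ(8) = 15, σ(9) = 13, σ(10) = 18, σ(11) = 12, σ(12) = 28, σ(13) = 14, σ(14) = 24, σ(15) = 24, σ(16) = 31, σ(17) = 18, σ(18) = 39, σ(19) = 20, σ(20) = 42, σ(21) = 32, σ(22) = 36, σ(23) = 24. Summing all 23 values: 431. (Average order: Σ_{n ≤ x} σ(n) ~ (π²/12) x². For x = 23, (π²/12)·23² ≈ 435.09.)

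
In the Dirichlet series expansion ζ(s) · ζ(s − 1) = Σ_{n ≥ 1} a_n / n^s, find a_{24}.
σ(24) = 60

In the product (Σ m^0/m^s)(Σ k / k^s) = Σ (Σ_{d | n} d) / n^s, the coefficient of 1/n^s is σ(n) = Σ_{d | n} d. For n = 24, divisors are [1, 2, 3, 4, 6, 8, 12, 24]; summing: σ(24) = 60.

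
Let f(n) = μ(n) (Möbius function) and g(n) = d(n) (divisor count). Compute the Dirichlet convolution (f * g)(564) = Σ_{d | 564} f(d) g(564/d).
(μ * d)(564) = 1

Divisors of 564: [1, 2, 3, 4, 6, 12, 47, 94, 141, 188, 282, 564]. For each d | 564:
  d = 1: μ(1) · d(564/1) = 1 · 12 = 12
  d = 2: μ(2) · d(564/2) = -1 · 8 = -8
  d = 3: μ(3) · d(564/3) = -1 · 6 = -6
  d = 4: μ(4) · d(564/4) = 0 · 4 = 0
  d = 6: μ(6) · d(564/6) = 1 · 4 = 4
  d = 12: μ(12) · d(564/12) = 0 · 2 = 0
  d = 47: μ(47) · d(564/47) = -1 · 6 = -6
  d = 94: μ(94) · d(564/94) = 1 · 4 = 4
  d = 141: μ(141) · d(564/141) = 1 · 3 = 3
  d = 188: μ(188) · d(564/188) = 0 · 2 = 0
  d = 282: μ(282) · d(564/282) = -1 · 2 = -2
  d = 564: μ(564) · d(564/564) = 0 · 1 = 0
Summing: (μ * d)(564) = 12 + -8 + -6 + 0 + 4 + 0 + -6 + 4 + 3 + 0 + -2 + 0 = 1.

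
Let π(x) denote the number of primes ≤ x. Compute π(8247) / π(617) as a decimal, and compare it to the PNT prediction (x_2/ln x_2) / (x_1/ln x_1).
π(8247)/π(617) = 1035/113 ≈ 9.1593;  PNT prediction ≈ 9.5232.

π(617) = 113 and π(8247) = 1035, so π(8247)/π(617) ≈ 9.1593. The PNT-predicted ratio is (8247/ln(8247)) / (617/ln(617)) ≈ 9.5232. The two agree to within a few percent, as expected.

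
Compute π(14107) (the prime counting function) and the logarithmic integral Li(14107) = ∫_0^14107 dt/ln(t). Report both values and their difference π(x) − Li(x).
π(14107) = 1663;  Li(14107) ≈ 1683.46;  π(x) − Li(x) ≈ -20.46.

Direct count of primes ≤ 14107 gives π(14107) = 1663. Numerical evaluation of the logarithmic integral gives Li(14107) ≈ 1683.46. The difference π(x) − Li(x) ≈ -20.46 is typically negative for small/moderate x (Li(x) overestimates), though Littlewood's theorem shows this sign changes infinitely often.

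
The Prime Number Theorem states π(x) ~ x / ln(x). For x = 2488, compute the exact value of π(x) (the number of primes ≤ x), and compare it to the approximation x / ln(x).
π(2488) = 367;  x/ln(x) ≈ 318.19;  relative error ≈ 13.30%.

Directly count primes up to 2488: π(2488) = 367. The PNT approximation gives 2488/ln(2488) ≈ 2488/7.81923 ≈ 318.19. Relative error (π(x) − x/ln(x)) / π(x) ≈ 13.30%; the approximation is known to undercount slightly (Li(x) is a better estimate).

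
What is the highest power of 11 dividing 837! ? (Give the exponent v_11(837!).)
v_11(837!) = 82

Legendre's formula: v_p(n!) = Σ_{k ≥ 1} ⌊n / p^k⌋. For p = 11, n = 837, the terms are:
  ⌊837/11^1⌋ = ⌊837/11⌋ = 76
  ⌊837/11^2⌋ = ⌊837/121⌋ = 6
(the next term ⌊837/11^3⌋ = 0, terminating the sum). Summing: v_11(837!) = 76 + 6 = 82.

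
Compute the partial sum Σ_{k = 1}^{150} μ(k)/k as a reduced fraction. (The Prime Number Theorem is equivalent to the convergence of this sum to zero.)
Σ μ(k)/k = 6595680120984975873251486071642506311068428581824310097/497394116979759773352958578871947022849194621108954843470

Values of μ(k) for 1 ≤ k ≤ 150: μ(1) = 1, μ(2) = -1, μ(3) = -1, μ(5) = -1, μ(6) = 1, μ(7) = -1, μ(10) = 1, μ(11) = -1, μ(13) = -1, μ(14) = 1, μ(15) = 1, μ(17) = -1, μ(19) = -1, μ(21) = 1, μ(22) = 1, μ(23) = -1, μ(26) = 1, μ(29) = -1, μ(30) = -1, μ(31) = -1, μ(33) = 1, μ(34) = 1, μ(35) = 1, μ(37) = -1, μ(38) = 1, μ(39) = 1, μ(41) = -1, μ(42) = -1, μ(43) = -1, μ(46) = 1, μ(47) = -1, μ(51) = 1, μ(53) = -1, μ(55) = 1, μ(57) = 1, μ(58) = 1, μ(59) = -1, μ(61) = -1, μ(62) = 1, μ(65) = 1, μ(66) = -1, μ(67) = -1, μ(69) = 1, μ(70) = -1, μ(71) = -1, μ(73) = -1, μ(74) = 1, μ(77) = 1, μ(78) = -1, μ(79) = -1, μ(82) = 1, μ(83) = -1, μ(85) = 1, μ(86) = 1, μ(87) = 1, μ(89) = -1, μ(91) = 1, μ(93) = 1, μ(94) = 1, μ(95) = 1, μ(97) = -1, μ(101) = -1, μ(102) = -1, μ(103) = -1, μ(105) = -1, μ(106) = 1, μ(107) = -1, μ(109) = -1, μ(110) = -1, μ(111) = 1, μ(113) = -1, μ(114) = -1, μ(115) = 1, μ(118) = 1, μ(119) = 1, μ(122) = 1, μ(123) = 1, μ(127) = -1, μ(129) = 1, μ(130) = -1, μ(131) = -1, μ(133) = 1, μ(134) = 1, μ(137) = -1, μ(138) = -1, μ(139) = -1, μ(141) = 1, μ(142) = 1, μ(143) = 1, μ(145) = 1, μ(146) = 1, μ(149) = -1, with μ = 0 on non-squarefree integers. Summing μ(k)/k for k where μ(k) ≠ 0 gives 6595680120984975873251486071642506311068428581824310097/497394116979759773352958578871947022849194621108954843470 ≈ 0.0133. (PNT ⟺ this sum → 0 as n → ∞.)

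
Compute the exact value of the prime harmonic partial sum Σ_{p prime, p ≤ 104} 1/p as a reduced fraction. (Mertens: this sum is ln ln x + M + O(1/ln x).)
Σ 1/p = 43710588286712969019768170103664304877397/23984823528925228172706521638692258396210

π(104) = 27, so the primes ≤ 104 are [2, 3, 5, 7, 11, 13, 17, 19, 23, 29, 31, 37, 41, 43, 47, 53, 59, 61, 67, 71, 73, 79, 83, 89, 97, 101, 103]. Summing 1/p over these primes: 43710588286712969019768170103664304877397/23984823528925228172706521638692258396210 ≈ 1.8224. Mertens estimate ln ln(104) + 0.2615 ≈ 1.7972.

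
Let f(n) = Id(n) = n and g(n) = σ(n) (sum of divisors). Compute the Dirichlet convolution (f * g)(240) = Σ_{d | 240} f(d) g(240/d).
(Id * σ)(240) = 9933

Divisors of 240: [1, 2, 3, 4, 5, 6, 8, 10, 12, 15, 16, 20, 24, 30, 40, 48, 60, 80, 120, 240]. For each d | 240:
  d = 1: Id(1) · σ(240/1) = 1 · 744 = 744
  d = 2: Id(2) · σ(240/2) = 2 · 360 = 720
  d = 3: Id(3) · σ(240/3) = 3 · 186 = 558
  d = 4: Id(4) · σ(240/4) = 4 · 168 = 672
  d = 5: Id(5) · σ(240/5) = 5 · 124 = 620
  d = 6: Id(6) · σ(240/6) = 6 · 90 = 540
  d = 8: Id(8) · σ(240/8) = 8 · 72 = 576
  d = 10: Id(10) · σ(240/10) = 10 · 60 = 600
  d = 12: Id(12) · σ(240/12) = 12 · 42 = 504
  d = 15: Id(15) · σ(240/15) = 15 · 31 = 465
  d = 16: Id(16) · σ(240/16) = 16 · 24 = 384
  d = 20: Id(20) · σ(240/20) = 20 · 28 = 560
  d = 24: Id(24) · σ(240/24) = 24 · 18 = 432
  d = 30: Id(30) · σ(240/30) = 30 · 15 = 450
  d = 40: Id(40) · σ(240/40) = 40 · 12 = 480
  d = 48: Id(48) · σ(240/48) = 48 · 6 = 288
  d = 60: Id(60) · σ(240/60) = 60 · 7 = 420
  d = 80: Id(80) · σ(240/80) = 80 · 4 = 320
  d = 120: Id(120) · σ(240/120) = 120 · 3 = 360
  d = 240: Id(240) · σ(240/240) = 240 · 1 = 240
Summing: (Id * σ)(240) = 744 + 720 + 558 + 672 + 620 + 540 + 576 + 600 + 504 + 465 + 384 + 560 + 432 + 450 + 480 + 288 + 420 + 320 + 360 + 240 = 9933.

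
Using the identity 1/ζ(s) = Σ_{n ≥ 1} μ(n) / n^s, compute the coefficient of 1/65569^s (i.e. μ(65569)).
μ(65569) = 1

Factor n = 65569 = 7 · 17 · 19 · 29. μ(n) = 0 if any exponent ≥ 2 (not squarefree); otherwise μ(n) = (−1)^{ω(n)} where ω(n) is the number of distinct prime factors. Applying: μ(65569) = 1.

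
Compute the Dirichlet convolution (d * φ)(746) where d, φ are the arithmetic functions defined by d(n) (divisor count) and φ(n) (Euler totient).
(d * φ)(746) = 1122

Divisors of 746: [1, 2, 373, 746]. For each d | 746:
  d = 1: d(1) · φ(746/1) = 1 · 372 = 372
  d = 2: d(2) · φ(746/2) = 2 · 372 = 744
  d = 373: d(373) · φ(746/373) = 2 · 1 = 2
  d = 746: d(746) · φ(746/746) = 4 · 1 = 4
Summing: (d * φ)(746) = 372 + 744 + 2 + 4 = 1122.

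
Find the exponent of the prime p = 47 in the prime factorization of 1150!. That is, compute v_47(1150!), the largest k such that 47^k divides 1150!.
v_47(1150!) = 24

Legendre's formula: v_p(n!) = Σ_{k ≥ 1} ⌊n / p^k⌋. For p = 47, n = 1150, the terms are:
  ⌊1150/47^1⌋ = ⌊1150/47⌋ = 24
(the next term ⌊1150/47^2⌋ = 0, terminating the sum). Summing: v_47(1150!) = 24 = 24.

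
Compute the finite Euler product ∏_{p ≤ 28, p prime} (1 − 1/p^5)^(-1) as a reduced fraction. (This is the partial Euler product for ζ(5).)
∏ = 582482264223124461788463317320875/561738592476112179351889397970176

The primes p ≤ 28 are [2, 3, 5, 7, 11, 13, 17, 19, 23]. For each prime, (1 − 1/p^5)^(-1) = p^5 / (p^5 − 1). The product is (1 − 1/2^5)^(-1), (1 − 1/3^5)^(-1), (1 − 1/5^5)^(-1), (1 − 1/7^5)^(-1), (1 − 1/11^5)^(-1), (1 − 1/13^5)^(-1), (1 − 1/17^5)^(-1), (1 − 1/19^5)^(-1), (1 − 1/23^5)^(-1) = ∏ p^5 / (p^5 − 1) = 582482264223124461788463317320875/561738592476112179351889397970176.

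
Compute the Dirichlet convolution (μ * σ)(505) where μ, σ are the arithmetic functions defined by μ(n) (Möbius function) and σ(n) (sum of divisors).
(μ * σ)(505) = 505

Divisors of 505: [1, 5, 101, 505]. For each d | 505:
  d = 1: μ(1) · σ(505/1) = 1 · 612 = 612
  d = 5: μ(5) · σ(505/5) = -1 · 102 = -102
  d = 101: μ(101) · σ(505/101) = -1 · 6 = -6
  d = 505: μ(505) · σ(505/505) = 1 · 1 = 1
Summing: (μ * σ)(505) = 612 + -102 + -6 + 1 = 505.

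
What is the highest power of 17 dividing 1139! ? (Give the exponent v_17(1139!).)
v_17(1139!) = 70

Legendre's formula: v_p(n!) = Σ_{k ≥ 1} ⌊n / p^k⌋. For p = 17, n = 1139, the terms are:
  ⌊1139/17^1⌋ = ⌊1139/17⌋ = 67
  ⌊1139/17^2⌋ = ⌊1139/289⌋ = 3
(the next term ⌊1139/17^3⌋ = 0, terminating the sum). Summing: v_17(1139!) = 67 + 3 = 70.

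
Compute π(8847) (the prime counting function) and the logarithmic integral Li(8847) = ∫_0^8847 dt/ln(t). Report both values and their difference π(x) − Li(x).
π(8847) = 1102;  Li(8847) ≈ 1120.13;  π(x) − Li(x) ≈ -18.13.

Direct count of primes ≤ 8847 gives π(8847) = 1102. Numerical evaluation of the logarithmic integral gives Li(8847) ≈ 1120.13. The difference π(x) − Li(x) ≈ -18.13 is typically negative for small/moderate x (Li(x) overestimates), though Littlewood's theorem shows this sign changes infinitely often.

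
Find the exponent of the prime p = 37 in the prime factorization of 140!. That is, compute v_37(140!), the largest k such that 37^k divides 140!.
v_37(140!) = 3

Legendre's formula: v_p(n!) = Σ_{k ≥ 1} ⌊n / p^k⌋. For p = 37, n = 140, the terms are:
  ⌊140/37^1⌋ = ⌊140/37⌋ = 3
(the next term ⌊140/37^2⌋ = 0, terminating the sum). Summing: v_37(140!) = 3 = 3.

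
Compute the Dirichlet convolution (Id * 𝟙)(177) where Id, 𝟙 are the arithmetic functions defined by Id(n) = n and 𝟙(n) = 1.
(Id * 𝟙)(177) = 240

Divisors of 177: [1, 3, 59, 177]. For each d | 177:
  d = 1: Id(1) · 𝟙(177/1) = 1 · 1 = 1
  d = 3: Id(3) · 𝟙(177/3) = 3 · 1 = 3
  d = 59: Id(59) · 𝟙(177/59) = 59 · 1 = 59
  d = 177: Id(177) · 𝟙(177/177) = 177 · 1 = 177
Summing: (Id * 𝟙)(177) = 1 + 3 + 59 + 177 = 240.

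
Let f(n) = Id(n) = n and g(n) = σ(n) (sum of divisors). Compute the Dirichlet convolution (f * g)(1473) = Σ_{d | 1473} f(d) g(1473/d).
(Id * σ)(1473) = 6881

Divisors of 1473: [1, 3, 491, 1473]. For each d | 1473:
  d = 1: Id(1) · σ(1473/1) = 1 · 1968 = 1968
  d = 3: Id(3) · σ(1473/3) = 3 · 492 = 1476
  d = 491: Id(491) · σ(1473/491) = 491 · 4 = 1964
  d = 1473: Id(1473) · σ(1473/1473) = 1473 · 1 = 1473
Summing: (Id * σ)(1473) = 1968 + 1476 + 1964 + 1473 = 6881.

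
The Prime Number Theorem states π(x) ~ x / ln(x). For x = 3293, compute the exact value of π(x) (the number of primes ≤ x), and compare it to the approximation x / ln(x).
π(3293) = 462;  x/ln(x) ≈ 406.57;  relative error ≈ 12.00%.

Directly count primes up to 3293: π(3293) = 462. The PNT approximation gives 3293/ln(3293) ≈ 3293/8.09955 ≈ 406.57. Relative error (π(x) − x/ln(x)) / π(x) ≈ 12.00%; the approximation is known to undercount slightly (Li(x) is a better estimate).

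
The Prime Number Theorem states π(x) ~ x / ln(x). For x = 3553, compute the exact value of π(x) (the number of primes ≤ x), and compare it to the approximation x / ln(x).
π(3553) = 497;  x/ln(x) ≈ 434.59;  relative error ≈ 12.56%.

Directly count primes up to 3553: π(3553) = 497. The PNT approximation gives 3553/ln(3553) ≈ 3553/8.17555 ≈ 434.59. Relative error (π(x) − x/ln(x)) / π(x) ≈ 12.56%; the approximation is known to undercount slightly (Li(x) is a better estimate).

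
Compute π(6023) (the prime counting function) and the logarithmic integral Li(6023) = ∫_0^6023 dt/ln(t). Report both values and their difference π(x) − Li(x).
π(6023) = 785;  Li(6023) ≈ 803.06;  π(x) − Li(x) ≈ -18.06.

Direct count of primes ≤ 6023 gives π(6023) = 785. Numerical evaluation of the logarithmic integral gives Li(6023) ≈ 803.06. The difference π(x) − Li(x) ≈ -18.06 is typically negative for small/moderate x (Li(x) overestimates), though Littlewood's theorem shows this sign changes infinitely often.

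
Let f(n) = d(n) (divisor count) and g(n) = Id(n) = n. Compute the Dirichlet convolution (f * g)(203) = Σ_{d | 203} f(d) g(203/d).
(d * Id)(203) = 279

Divisors of 203: [1, 7, 29, 203]. For each d | 203:
  d = 1: d(1) · Id(203/1) = 1 · 203 = 203
  d = 7: d(7) · Id(203/7) = 2 · 29 = 58
  d = 29: d(29) · Id(203/29) = 2 · 7 = 14
  d = 203: d(203) · Id(203/203) = 4 · 1 = 4
Summing: (d * Id)(203) = 203 + 58 + 14 + 4 = 279.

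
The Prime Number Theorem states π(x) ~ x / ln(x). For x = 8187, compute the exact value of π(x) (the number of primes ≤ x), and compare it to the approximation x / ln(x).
π(8187) = 1027;  x/ln(x) ≈ 908.63;  relative error ≈ 11.53%.

Directly count primes up to 8187: π(8187) = 1027. The PNT approximation gives 8187/ln(8187) ≈ 8187/9.01030 ≈ 908.63. Relative error (π(x) − x/ln(x)) / π(x) ≈ 11.53%; the approximation is known to undercount slightly (Li(x) is a better estimate).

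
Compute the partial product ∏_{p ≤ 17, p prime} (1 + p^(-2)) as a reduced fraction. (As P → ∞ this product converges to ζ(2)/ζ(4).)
∏ = 17690000/11792781

The primes p ≤ 17 are [2, 3, 5, 7, 11, 13, 17]. For each, (1 + 1/p^2) = (p^2 + 1)/p^2. Multiplying these fractions over p ∈ [2, 3, 5, 7, 11, 13, 17] gives 17690000/11792781. (In the limit P → ∞ this tends to ζ(2)/ζ(4).)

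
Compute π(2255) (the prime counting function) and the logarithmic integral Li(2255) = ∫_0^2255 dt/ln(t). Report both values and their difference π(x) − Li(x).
π(2255) = 335;  Li(2255) ≈ 348.09;  π(x) − Li(x) ≈ -13.09.

Direct count of primes ≤ 2255 gives π(2255) = 335. Numerical evaluation of the logarithmic integral gives Li(2255) ≈ 348.09. The difference π(x) − Li(x) ≈ -13.09 is typically negative for small/moderate x (Li(x) overestimates), though Littlewood's theorem shows this sign changes infinitely often.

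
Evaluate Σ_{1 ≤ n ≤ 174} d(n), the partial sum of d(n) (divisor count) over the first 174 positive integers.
Σ_{n ≤ 174} d(n) = 927

Compute d(n) for each 1 ≤ n ≤ 174: d(1) = 1, d(2) = 2, d(3) = 2, d(4) = 3, d(5) = 2, d(6) = 4, d(7) = 2, d(8) = 4, d(9) = 3, d(10) = 4, d(11) = 2, d(12) = 6, d(13) = 2, d(14) = 4, d(15) = 4, d(16) = 5, d(17) = 2, d(18) = 6, d(19) = 2, d(20) = 6, d(21) = 4, d(22) = 4, d(23) = 2, d(24) = 8, d(25) = 3, d(26) = 4, d(27) = 4, d(28) = 6, d(29) = 2, d(30) = 8, d(31) = 2, d(32) = 6, d(33) = 4, d(34) = 4, d(35) = 4, d(36) = 9, d(37) = 2, d(38) = 4, d(39) = 4, d(40) = 8, d(41) = 2, d(42) = 8, d(43) = 2, d(44) = 6, d(45) = 6, d(46) = 4, d(47) = 2, d(48) = 10, d(49) = 3, d(50) = 6, d(51) = 4, d(52) = 6, d(53) = 2, d(54) = 8, d(55) = 4, d(56) = 8, d(57) = 4, d(58) = 4, d(59) = 2, d(60) = 12, d(61) = 2, d(62) = 4, d(63) = 6, d(64) = 7, d(65) = 4, d(66) = 8, d(67) = 2, d(68) = 6, d(69) = 4, d(70) = 8, d(71) = 2, d(72) = 12, d(73) = 2, d(74) = 4, d(75) = 6, d(76) = 6, d(77) = 4, d(78) = 8, d(79) = 2, d(80) = 10, d(81) = 5, d(82) = 4, d(83) = 2, d(84) = 12, d(85) = 4, d(86) = 4, d(87) = 4, d(88) = 8, d(89) = 2, d(90) = 12, d(91) = 4, d(92) = 6, d(93) = 4, d(94) = 4, d(95) = 4, d(96) = 12, d(97) = 2, d(98) = 6, d(99) = 6, d(100) = 9, d(101) = 2, d(102) = 8, d(103) = 2, d(104) = 8, d(105) = 8, d(106) = 4, d(107) = 2, d(108) = 12, d(109) = 2, d(110) = 8, d(111) = 4, d(112) = 10, d(113) = 2, d(114) = 8, d(115) = 4, d(116) = 6, d(117) = 6, d(118) = 4, d(119) = 4, d(120) = 16, d(121) = 3, d(122) = 4, d(123) = 4, d(124) = 6, d(125) = 4, d(126) = 12, d(127) = 2, d(128) = 8, d(129) = 4, d(130) = 8, d(131) = 2, d(132) = 12, d(133) = 4, d(134) = 4, d(135) = 8, d(136) = 8, d(137) = 2, d(138) = 8, d(139) = 2, d(140) = 12, d(141) = 4, d(142) = 4, d(143) = 4, d(144) = 15, d(145) = 4, d(146) = 4, d(147) = 6, d(148) = 6, d(149) = 2, d(150) = 12, d(151) = 2, d(152) = 8, d(153) = 6, d(154) = 8, d(155) = 4, d(156) = 12, d(157) = 2, d(158) = 4, d(159) = 4, d(160) = 12, d(161) = 4, d(162) = 10, d(163) = 2, d(164) = 6, d(165) = 8, d(166) = 4, d(167) = 2, d(168) = 16, d(169) = 3, d(170) = 8, d(171) = 6, d(172) = 6, d(173) = 2, d(174) = 8. Summing all 174 values: 927. (Dirichlet's divisor formula: Σ_{n ≤ x} d(n) = x ln(x) + (2γ − 1) x + O(√x). For x = 174, the asymptotic estimate is ≈ 924.55.)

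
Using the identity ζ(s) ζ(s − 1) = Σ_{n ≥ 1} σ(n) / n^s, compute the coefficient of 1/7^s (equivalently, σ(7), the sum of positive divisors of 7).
σ(7) = 8

In the product (Σ m^0/m^s)(Σ k / k^s) = Σ (Σ_{d | n} d) / n^s, the coefficient of 1/n^s is σ(n) = Σ_{d | n} d. For n = 7, divisors are [1, 7]; summing: σ(7) = 8.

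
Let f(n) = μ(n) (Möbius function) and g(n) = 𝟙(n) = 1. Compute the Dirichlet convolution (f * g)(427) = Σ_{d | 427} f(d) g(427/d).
(μ * 𝟙)(427) = 0

Divisors of 427: [1, 7, 61, 427]. For each d | 427:
  d = 1: μ(1) · 𝟙(427/1) = 1 · 1 = 1
  d = 7: μ(7) · 𝟙(427/7) = -1 · 1 = -1
  d = 61: μ(61) · 𝟙(427/61) = -1 · 1 = -1
  d = 427: μ(427) · 𝟙(427/427) = 1 · 1 = 1
Summing: (μ * 𝟙)(427) = 1 + -1 + -1 + 1 = 0.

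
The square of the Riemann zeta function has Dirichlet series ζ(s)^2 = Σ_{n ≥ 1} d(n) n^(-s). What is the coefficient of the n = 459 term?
d(459) = 8

ζ(s)^2 = (Σ 1/m^s)(Σ 1/k^s). The coefficient of 1/n^s in the product is the number of ordered pairs (m, k) with mk = n, which equals d(n). For n = 459, divisors are [1, 3, 9, 17, 27, 51, 153, 459], so d(459) = 8.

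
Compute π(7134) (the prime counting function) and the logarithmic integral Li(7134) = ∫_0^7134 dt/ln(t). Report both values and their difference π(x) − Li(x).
π(7134) = 914;  Li(7134) ≈ 929.45;  π(x) − Li(x) ≈ -15.45.

Direct count of primes ≤ 7134 gives π(7134) = 914. Numerical evaluation of the logarithmic integral gives Li(7134) ≈ 929.45. The difference π(x) − Li(x) ≈ -15.45 is typically negative for small/moderate x (Li(x) overestimates), though Littlewood's theorem shows this sign changes infinitely often.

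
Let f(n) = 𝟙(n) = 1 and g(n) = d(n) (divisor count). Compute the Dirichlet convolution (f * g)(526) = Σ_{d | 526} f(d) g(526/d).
(𝟙 * d)(526) = 9

Divisors of 526: [1, 2, 263, 526]. For each d | 526:
  d = 1: 𝟙(1) · d(526/1) = 1 · 4 = 4
  d = 2: 𝟙(2) · d(526/2) = 1 · 2 = 2
  d = 263: 𝟙(263) · d(526/263) = 1 · 2 = 2
  d = 526: 𝟙(526) · d(526/526) = 1 · 1 = 1
Summing: (𝟙 * d)(526) = 4 + 2 + 2 + 1 = 9.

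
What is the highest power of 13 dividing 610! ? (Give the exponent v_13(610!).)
v_13(610!) = 49

Legendre's formula: v_p(n!) = Σ_{k ≥ 1} ⌊n / p^k⌋. For p = 13, n = 610, the terms are:
  ⌊610/13^1⌋ = ⌊610/13⌋ = 46
  ⌊610/13^2⌋ = ⌊610/169⌋ = 3
(the next term ⌊610/13^3⌋ = 0, terminating the sum). Summing: v_13(610!) = 46 + 3 = 49.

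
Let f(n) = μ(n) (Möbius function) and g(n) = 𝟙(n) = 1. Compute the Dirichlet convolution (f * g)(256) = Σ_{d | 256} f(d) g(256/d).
(μ * 𝟙)(256) = 0

Divisors of 256: [1, 2, 4, 8, 16, 32, 64, 128, 256]. For each d | 256:
  d = 1: μ(1) · 𝟙(256/1) = 1 · 1 = 1
  d = 2: μ(2) · 𝟙(256/2) = -1 · 1 = -1
  d = 4: μ(4) · 𝟙(256/4) = 0 · 1 = 0
  d = 8: μ(8) · 𝟙(256/8) = 0 · 1 = 0
  d = 16: μ(16) · 𝟙(256/16) = 0 · 1 = 0
  d = 32: μ(32) · 𝟙(256/32) = 0 · 1 = 0
  d = 64: μ(64) · 𝟙(256/64) = 0 · 1 = 0
  d = 128: μ(128) · 𝟙(256/128) = 0 · 1 = 0
  d = 256: μ(256) · 𝟙(256/256) = 0 · 1 = 0
Summing: (μ * 𝟙)(256) = 1 + -1 + 0 + 0 + 0 + 0 + 0 + 0 + 0 = 0.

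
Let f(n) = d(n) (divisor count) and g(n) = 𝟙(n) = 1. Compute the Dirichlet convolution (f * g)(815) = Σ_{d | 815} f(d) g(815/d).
(d * 𝟙)(815) = 9

Divisors of 815: [1, 5, 163, 815]. For each d | 815:
  d = 1: d(1) · 𝟙(815/1) = 1 · 1 = 1
  d = 5: d(5) · 𝟙(815/5) = 2 · 1 = 2
  d = 163: d(163) · 𝟙(815/163) = 2 · 1 = 2
  d = 815: d(815) · 𝟙(815/815) = 4 · 1 = 4
Summing: (d * 𝟙)(815) = 1 + 2 + 2 + 4 = 9.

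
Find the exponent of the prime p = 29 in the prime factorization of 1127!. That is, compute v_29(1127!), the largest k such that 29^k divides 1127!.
v_29(1127!) = 39

Legendre's formula: v_p(n!) = Σ_{k ≥ 1} ⌊n / p^k⌋. For p = 29, n = 1127, the terms are:
  ⌊1127/29^1⌋ = ⌊1127/29⌋ = 38
  ⌊1127/29^2⌋ = ⌊1127/841⌋ = 1
(the next term ⌊1127/29^3⌋ = 0, terminating the sum). Summing: v_29(1127!) = 38 + 1 = 39.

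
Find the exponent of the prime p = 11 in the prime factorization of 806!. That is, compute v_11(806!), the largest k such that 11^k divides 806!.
v_11(806!) = 79

Legendre's formula: v_p(n!) = Σ_{k ≥ 1} ⌊n / p^k⌋. For p = 11, n = 806, the terms are:
  ⌊806/11^1⌋ = ⌊806/11⌋ = 73
  ⌊806/11^2⌋ = ⌊806/121⌋ = 6
(the next term ⌊806/11^3⌋ = 0, terminating the sum). Summing: v_11(806!) = 73 + 6 = 79.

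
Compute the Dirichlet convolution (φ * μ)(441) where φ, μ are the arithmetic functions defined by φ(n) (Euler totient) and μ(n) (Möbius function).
(φ * μ)(441) = 144

Divisors of 441: [1, 3, 7, 9, 21, 49, 63, 147, 441]. For each d | 441:
  d = 1: φ(1) · μ(441/1) = 1 · 0 = 0
  d = 3: φ(3) · μ(441/3) = 2 · 0 = 0
  d = 7: φ(7) · μ(441/7) = 6 · 0 = 0
  d = 9: φ(9) · μ(441/9) = 6 · 0 = 0
  d = 21: φ(21) · μ(441/21) = 12 · 1 = 12
  d = 49: φ(49) · μ(441/49) = 42 · 0 = 0
  d = 63: φ(63) · μ(441/63) = 36 · -1 = -36
  d = 147: φ(147) · μ(441/147) = 84 · -1 = -84
  d = 441: φ(441) · μ(441/441) = 252 · 1 = 252
Summing: (φ * μ)(441) = 0 + 0 + 0 + 0 + 12 + 0 + -36 + -84 + 252 = 144.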